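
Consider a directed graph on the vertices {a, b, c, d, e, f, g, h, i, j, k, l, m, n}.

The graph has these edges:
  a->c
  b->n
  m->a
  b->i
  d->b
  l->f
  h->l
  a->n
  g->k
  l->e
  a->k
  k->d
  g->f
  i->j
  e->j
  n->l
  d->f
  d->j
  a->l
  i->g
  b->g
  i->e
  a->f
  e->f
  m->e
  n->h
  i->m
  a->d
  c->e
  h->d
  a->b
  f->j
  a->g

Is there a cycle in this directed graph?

DFS with white/gray/black marking, starting from i:
i gray
  m gray
    a gray
      k gray
        d gray
          j gray
          j black
          f gray
            f→j: j black — skip
          f black
          b gray
            n gray
              l gray
                l→f: f black — skip
                e gray
                  e→f: f black — skip
                  e→j: j black — skip
                e black
              l black
              h gray
                h→l: l black — skip
                h→d: d is gray → back edge
Back edge found, so a cycle exists: d → b → n → h → d.

Yes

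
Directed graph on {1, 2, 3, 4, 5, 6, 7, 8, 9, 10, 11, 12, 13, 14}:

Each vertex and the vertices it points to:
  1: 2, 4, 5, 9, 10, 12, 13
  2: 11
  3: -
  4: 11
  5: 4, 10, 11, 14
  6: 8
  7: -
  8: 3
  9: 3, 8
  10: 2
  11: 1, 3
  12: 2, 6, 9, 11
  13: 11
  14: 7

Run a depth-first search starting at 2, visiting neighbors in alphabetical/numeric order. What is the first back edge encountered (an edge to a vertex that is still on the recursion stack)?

DFS from 2 (visiting neighbors in alphabetical/numeric order); mark gray on enter, black on exit:
2 gray
  11 gray
    1 gray
      1→2: 2 is gray → back edge
First back edge: 1 → 2.

1→2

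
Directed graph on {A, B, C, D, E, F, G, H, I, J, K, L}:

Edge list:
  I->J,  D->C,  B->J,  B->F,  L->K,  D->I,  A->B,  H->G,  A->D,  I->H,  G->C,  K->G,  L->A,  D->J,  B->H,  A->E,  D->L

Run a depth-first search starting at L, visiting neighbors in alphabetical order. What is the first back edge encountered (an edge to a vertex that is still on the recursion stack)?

D→L

DFS from L (visiting neighbors in alphabetical order); mark gray on enter, black on exit:
L gray
  A gray
    B gray
      F gray
      F black
      H gray
        G gray
          C gray
          C black
        G black
      H black
      J gray
      J black
    B black
    D gray
      D→C: C black — skip
      I gray
        I→H: H black — skip
        I→J: J black — skip
      I black
      D→J: J black — skip
      D→L: L is gray → back edge
First back edge: D → L.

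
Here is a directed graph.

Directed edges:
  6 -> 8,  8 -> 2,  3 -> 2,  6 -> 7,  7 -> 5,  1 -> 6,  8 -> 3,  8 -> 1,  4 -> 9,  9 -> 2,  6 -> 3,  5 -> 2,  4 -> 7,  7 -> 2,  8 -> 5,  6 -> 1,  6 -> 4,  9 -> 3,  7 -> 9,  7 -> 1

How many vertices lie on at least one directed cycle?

5

A vertex is on a directed cycle iff it belongs to a strongly connected component of size ≥ 2 (or has a self-loop).
The vertices on cycles are {1, 4, 6, 7, 8} — 5 in total.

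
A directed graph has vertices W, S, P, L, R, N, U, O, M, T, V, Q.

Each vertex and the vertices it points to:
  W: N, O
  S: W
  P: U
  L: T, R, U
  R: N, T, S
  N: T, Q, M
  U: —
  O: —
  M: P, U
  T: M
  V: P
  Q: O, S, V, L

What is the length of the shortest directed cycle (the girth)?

4

For each vertex v, BFS finds the shortest path from v back to v.
The shortest such closed walk is Q → L → R → N → Q, length 4.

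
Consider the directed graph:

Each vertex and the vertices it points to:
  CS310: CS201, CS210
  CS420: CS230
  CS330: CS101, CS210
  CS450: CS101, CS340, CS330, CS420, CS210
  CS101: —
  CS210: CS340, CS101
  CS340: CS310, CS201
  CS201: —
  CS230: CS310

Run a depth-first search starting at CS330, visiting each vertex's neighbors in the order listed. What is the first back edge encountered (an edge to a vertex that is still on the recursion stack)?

CS310→CS210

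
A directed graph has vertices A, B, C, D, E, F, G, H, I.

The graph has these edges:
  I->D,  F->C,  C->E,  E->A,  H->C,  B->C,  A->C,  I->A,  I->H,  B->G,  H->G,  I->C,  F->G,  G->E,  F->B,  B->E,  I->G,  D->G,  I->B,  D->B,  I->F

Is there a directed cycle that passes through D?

No

D lies on a cycle iff there is a path from D back to itself.
Exploring from D, it never reaches itself; equivalently, its strongly connected component is a singleton.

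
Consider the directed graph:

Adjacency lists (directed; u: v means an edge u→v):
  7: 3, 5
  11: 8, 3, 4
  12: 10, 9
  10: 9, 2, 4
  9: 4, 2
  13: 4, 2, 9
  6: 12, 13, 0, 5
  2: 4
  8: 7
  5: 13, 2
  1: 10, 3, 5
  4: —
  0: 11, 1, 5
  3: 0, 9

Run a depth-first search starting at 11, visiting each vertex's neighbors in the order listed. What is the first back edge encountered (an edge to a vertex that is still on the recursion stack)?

DFS from 11 (visiting each vertex's neighbors in the order listed); mark gray on enter, black on exit:
11 gray
  8 gray
    7 gray
      3 gray
        0 gray
          0→11: 11 is gray → back edge
First back edge: 0 → 11.

0→11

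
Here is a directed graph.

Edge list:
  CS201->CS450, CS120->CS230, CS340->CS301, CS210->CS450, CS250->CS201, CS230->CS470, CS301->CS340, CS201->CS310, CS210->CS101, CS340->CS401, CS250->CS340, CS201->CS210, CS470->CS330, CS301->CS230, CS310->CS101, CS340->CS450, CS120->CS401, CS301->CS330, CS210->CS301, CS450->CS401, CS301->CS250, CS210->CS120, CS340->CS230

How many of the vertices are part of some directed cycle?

5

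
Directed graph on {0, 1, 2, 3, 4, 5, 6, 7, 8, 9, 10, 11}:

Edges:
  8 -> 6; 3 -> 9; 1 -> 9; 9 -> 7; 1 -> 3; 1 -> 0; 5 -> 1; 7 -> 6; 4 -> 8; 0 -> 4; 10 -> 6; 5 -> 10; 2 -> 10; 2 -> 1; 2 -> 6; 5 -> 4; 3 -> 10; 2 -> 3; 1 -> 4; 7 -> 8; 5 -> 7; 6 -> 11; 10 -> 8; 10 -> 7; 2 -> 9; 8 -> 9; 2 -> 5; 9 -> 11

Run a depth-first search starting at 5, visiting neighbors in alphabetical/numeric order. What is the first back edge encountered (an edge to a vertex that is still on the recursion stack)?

DFS from 5 (visiting neighbors in alphabetical/numeric order); mark gray on enter, black on exit:
5 gray
  1 gray
    0 gray
      4 gray
        8 gray
          6 gray
            11 gray
            11 black
          6 black
          9 gray
            7 gray
              7→6: 6 black — skip
              7→8: 8 is gray → back edge
First back edge: 7 → 8.

7→8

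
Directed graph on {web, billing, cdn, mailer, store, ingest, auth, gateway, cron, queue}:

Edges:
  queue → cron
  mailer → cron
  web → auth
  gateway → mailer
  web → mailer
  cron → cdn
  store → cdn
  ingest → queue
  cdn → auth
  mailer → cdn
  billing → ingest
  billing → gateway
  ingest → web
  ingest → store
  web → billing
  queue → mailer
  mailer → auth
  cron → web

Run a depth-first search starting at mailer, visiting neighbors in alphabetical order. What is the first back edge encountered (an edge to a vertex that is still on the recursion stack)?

DFS from mailer (visiting neighbors in alphabetical order); mark gray on enter, black on exit:
mailer gray
  auth gray
  auth black
  cdn gray
    cdn→auth: auth black — skip
  cdn black
  cron gray
    cron→cdn: cdn black — skip
    web gray
      web→auth: auth black — skip
      billing gray
        gateway gray
          gateway→mailer: mailer is gray → back edge
First back edge: gateway → mailer.

gateway→mailer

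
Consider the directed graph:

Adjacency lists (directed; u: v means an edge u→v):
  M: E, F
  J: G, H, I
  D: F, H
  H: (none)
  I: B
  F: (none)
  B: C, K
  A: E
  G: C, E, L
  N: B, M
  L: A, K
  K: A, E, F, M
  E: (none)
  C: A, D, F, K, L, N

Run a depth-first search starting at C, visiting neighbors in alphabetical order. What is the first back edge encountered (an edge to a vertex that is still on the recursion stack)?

DFS from C (visiting neighbors in alphabetical order); mark gray on enter, black on exit:
C gray
  A gray
    E gray
    E black
  A black
  D gray
    F gray
    F black
    H gray
    H black
  D black
  C→F: F black — skip
  K gray
    K→A: A black — skip
    K→E: E black — skip
    K→F: F black — skip
    M gray
      M→E: E black — skip
      M→F: F black — skip
    M black
  K black
  L gray
    L→A: A black — skip
    L→K: K black — skip
  L black
  N gray
    B gray
      B→C: C is gray → back edge
First back edge: B → C.

B→C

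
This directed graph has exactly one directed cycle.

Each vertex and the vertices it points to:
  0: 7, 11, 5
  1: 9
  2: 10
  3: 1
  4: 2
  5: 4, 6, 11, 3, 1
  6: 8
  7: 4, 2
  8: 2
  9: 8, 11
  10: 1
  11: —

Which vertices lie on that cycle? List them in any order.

DFS with gray/black marking from 1:
1 gray
  9 gray
    8 gray
      2 gray
        10 gray
          10→1: 1 is gray → back edge
Back edge closes the cycle 1 → 9 → 8 → 2 → 10 → 1; its vertices are {1, 2, 8, 9, 10}.

1, 2, 8, 9, 10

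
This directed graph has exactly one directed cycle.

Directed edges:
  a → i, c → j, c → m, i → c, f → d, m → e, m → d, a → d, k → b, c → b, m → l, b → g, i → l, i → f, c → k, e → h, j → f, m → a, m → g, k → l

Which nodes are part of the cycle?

a, c, i, m

DFS with gray/black marking from c:
c gray
  m gray
    e gray
      h gray
      h black
    e black
    a gray
      d gray
      d black
      i gray
        l gray
        l black
        f gray
          f→d: d black — skip
        f black
        i→c: c is gray → back edge
Back edge closes the cycle c → m → a → i → c; its vertices are {a, c, i, m}.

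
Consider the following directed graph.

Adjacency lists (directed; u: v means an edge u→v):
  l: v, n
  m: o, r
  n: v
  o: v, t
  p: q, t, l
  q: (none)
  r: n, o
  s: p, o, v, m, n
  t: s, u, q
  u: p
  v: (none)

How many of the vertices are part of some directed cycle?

A vertex is on a directed cycle iff it belongs to a strongly connected component of size ≥ 2 (or has a self-loop).
The vertices on cycles are {m, o, p, r, s, t, u} — 7 in total.

7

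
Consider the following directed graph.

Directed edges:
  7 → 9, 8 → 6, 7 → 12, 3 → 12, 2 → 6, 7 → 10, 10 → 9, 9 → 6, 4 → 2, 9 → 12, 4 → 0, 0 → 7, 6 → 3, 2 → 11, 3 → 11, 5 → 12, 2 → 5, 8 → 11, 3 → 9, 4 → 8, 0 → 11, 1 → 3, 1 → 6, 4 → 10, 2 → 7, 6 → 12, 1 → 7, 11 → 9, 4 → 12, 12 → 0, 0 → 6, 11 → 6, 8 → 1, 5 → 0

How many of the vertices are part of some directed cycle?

A vertex is on a directed cycle iff it belongs to a strongly connected component of size ≥ 2 (or has a self-loop).
The vertices on cycles are {0, 3, 6, 7, 9, 10, 11, 12} — 8 in total.

8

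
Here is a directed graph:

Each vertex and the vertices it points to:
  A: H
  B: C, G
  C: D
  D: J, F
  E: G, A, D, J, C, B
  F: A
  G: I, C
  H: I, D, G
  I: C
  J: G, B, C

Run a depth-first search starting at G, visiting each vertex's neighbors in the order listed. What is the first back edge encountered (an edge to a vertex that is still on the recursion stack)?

J→G

DFS from G (visiting each vertex's neighbors in the order listed); mark gray on enter, black on exit:
G gray
  I gray
    C gray
      D gray
        J gray
          J→G: G is gray → back edge
First back edge: J → G.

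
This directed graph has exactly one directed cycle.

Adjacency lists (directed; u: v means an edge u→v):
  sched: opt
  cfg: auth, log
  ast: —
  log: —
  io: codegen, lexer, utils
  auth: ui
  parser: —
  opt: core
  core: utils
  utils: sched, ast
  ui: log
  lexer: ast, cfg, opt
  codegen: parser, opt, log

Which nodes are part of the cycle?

opt, core, sched, utils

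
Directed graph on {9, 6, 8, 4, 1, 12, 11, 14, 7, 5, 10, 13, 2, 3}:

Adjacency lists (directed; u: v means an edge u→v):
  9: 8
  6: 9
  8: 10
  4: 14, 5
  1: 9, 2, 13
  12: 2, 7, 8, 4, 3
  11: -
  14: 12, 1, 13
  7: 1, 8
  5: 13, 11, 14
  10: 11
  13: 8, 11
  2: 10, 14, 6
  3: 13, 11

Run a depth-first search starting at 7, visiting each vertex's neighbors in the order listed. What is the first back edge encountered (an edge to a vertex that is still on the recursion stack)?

12->2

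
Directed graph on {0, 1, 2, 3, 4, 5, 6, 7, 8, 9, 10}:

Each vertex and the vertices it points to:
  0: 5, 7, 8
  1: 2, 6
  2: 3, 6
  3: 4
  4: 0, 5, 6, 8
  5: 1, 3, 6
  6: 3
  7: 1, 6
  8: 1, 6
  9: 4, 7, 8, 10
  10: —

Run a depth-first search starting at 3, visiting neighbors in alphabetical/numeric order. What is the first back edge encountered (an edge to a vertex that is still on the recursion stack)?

DFS from 3 (visiting neighbors in alphabetical/numeric order); mark gray on enter, black on exit:
3 gray
  4 gray
    0 gray
      5 gray
        1 gray
          2 gray
            2→3: 3 is gray → back edge
First back edge: 2 → 3.

2->3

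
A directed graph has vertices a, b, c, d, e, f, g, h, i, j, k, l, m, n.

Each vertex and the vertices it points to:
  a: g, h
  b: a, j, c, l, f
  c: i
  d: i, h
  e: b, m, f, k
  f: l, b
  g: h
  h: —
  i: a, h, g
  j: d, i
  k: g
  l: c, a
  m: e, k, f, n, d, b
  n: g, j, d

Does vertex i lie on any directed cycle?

No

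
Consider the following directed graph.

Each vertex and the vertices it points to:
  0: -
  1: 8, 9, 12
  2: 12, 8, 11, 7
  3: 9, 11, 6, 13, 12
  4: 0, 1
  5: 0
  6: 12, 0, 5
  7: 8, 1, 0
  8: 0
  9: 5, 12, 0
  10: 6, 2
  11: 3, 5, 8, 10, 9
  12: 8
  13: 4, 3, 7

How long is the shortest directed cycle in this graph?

2

For each vertex v, BFS finds the shortest path from v back to v.
The shortest such closed walk is 11 → 3 → 11, length 2.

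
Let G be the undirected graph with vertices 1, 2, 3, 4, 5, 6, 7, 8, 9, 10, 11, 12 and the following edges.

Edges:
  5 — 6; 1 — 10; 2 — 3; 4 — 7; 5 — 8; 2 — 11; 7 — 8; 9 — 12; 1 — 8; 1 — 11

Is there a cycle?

No

DFS, tracking each vertex's parent; an edge to a visited non-parent vertex closes a cycle.
Start from 4:
visit 4 (parent –)
  visit 7 (parent 4)
    visit 8 (parent 7)
      visit 1 (parent 8)
        1–8: parent, skip
        visit 11 (parent 1)
          11–1: parent, skip
          visit 2 (parent 11)
            visit 3 (parent 2)
              3–2: parent, skip
            2–11: parent, skip
        visit 10 (parent 1)
          10–1: parent, skip
      8–7: parent, skip
      visit 5 (parent 8)
        visit 6 (parent 5)
          6–5: parent, skip
        5–8: parent, skip
    7–4: parent, skip
visit 9 (parent –)
  visit 12 (parent 9)
    12–9: parent, skip
No non-parent visited neighbor found — the graph is a forest.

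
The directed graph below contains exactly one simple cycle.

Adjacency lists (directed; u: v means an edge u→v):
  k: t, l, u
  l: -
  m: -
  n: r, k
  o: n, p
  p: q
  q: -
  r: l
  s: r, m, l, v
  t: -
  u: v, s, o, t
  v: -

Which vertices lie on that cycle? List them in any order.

k, n, o, u

DFS with gray/black marking from u:
u gray
  v gray
  v black
  s gray
    r gray
      l gray
      l black
    r black
    m gray
    m black
    s→l: l black — skip
    s→v: v black — skip
  s black
  o gray
    n gray
      n→r: r black — skip
      k gray
        t gray
        t black
        k→l: l black — skip
        k→u: u is gray → back edge
Back edge closes the cycle u → o → n → k → u; its vertices are {k, n, o, u}.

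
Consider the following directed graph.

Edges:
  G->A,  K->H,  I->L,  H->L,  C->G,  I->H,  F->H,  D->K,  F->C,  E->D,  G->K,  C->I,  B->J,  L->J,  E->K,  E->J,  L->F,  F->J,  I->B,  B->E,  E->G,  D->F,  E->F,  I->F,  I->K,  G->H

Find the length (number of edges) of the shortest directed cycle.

3

For each vertex v, BFS finds the shortest path from v back to v.
The shortest such closed walk is I → F → C → I, length 3.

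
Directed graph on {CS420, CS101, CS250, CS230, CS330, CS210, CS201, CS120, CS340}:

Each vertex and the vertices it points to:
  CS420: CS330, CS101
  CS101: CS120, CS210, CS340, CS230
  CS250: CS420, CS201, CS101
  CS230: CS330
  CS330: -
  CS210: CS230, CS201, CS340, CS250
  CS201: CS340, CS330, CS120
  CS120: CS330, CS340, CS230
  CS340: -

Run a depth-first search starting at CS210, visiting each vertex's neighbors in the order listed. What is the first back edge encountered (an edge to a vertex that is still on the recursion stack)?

DFS from CS210 (visiting each vertex's neighbors in the order listed); mark gray on enter, black on exit:
CS210 gray
  CS230 gray
    CS330 gray
    CS330 black
  CS230 black
  CS201 gray
    CS340 gray
    CS340 black
    CS201→CS330: CS330 black — skip
    CS120 gray
      CS120→CS330: CS330 black — skip
      CS120→CS340: CS340 black — skip
      CS120→CS230: CS230 black — skip
    CS120 black
  CS201 black
  CS210→CS340: CS340 black — skip
  CS250 gray
    CS420 gray
      CS420→CS330: CS330 black — skip
      CS101 gray
        CS101→CS120: CS120 black — skip
        CS101→CS210: CS210 is gray → back edge
First back edge: CS101 → CS210.

CS101->CS210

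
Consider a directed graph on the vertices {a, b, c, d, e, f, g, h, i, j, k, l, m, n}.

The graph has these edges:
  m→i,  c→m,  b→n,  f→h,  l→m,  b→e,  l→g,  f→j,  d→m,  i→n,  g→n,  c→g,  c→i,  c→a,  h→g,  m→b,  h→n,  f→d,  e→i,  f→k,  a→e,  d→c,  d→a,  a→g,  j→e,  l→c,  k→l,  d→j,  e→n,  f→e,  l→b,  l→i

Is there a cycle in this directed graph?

DFS with white/gray/black marking, starting from n:
n gray
n black
a gray
  e gray
    i gray
      i→n: n black — skip
    i black
    e→n: n black — skip
  e black
  g gray
    g→n: n black — skip
  g black
a black
b gray
  b→e: e black — skip
  b→n: n black — skip
b black
c gray
  c→i: i black — skip
  m gray
    m→i: i black — skip
    m→b: b black — skip
  m black
  c→a: a black — skip
  c→g: g black — skip
c black
d gray
  j gray
    j→e: e black — skip
  j black
  d→a: a black — skip
  d→m: m black — skip
  d→c: c black — skip
d black
f gray
  f→j: j black — skip
  h gray
    h→g: g black — skip
    h→n: n black — skip
  h black
  f→e: e black — skip
  k gray
    l gray
      l→g: g black — skip
      l→i: i black — skip
      l→m: m black — skip
      l→c: c black — skip
      l→b: b black — skip
    l black
  k black
  f→d: d black — skip
f black
Every edge goes to a white or black vertex — no back edge, so the graph is acyclic.

No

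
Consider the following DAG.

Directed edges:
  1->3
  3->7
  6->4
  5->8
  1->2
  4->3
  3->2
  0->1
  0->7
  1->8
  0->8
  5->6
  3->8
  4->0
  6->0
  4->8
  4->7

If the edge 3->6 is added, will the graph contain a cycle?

Yes

Adding 3→6 creates a cycle iff 6 can already reach 3.
Path from 6: 6 → 4 → 3.
So 6 → … → 3 → 6 is a cycle.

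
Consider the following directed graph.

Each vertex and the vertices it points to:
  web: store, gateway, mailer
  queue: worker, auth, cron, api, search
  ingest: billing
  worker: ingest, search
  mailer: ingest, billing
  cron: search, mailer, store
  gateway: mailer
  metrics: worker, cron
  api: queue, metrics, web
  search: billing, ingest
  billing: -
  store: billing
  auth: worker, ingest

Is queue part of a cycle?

queue is on a cycle iff queue can reach itself via ≥1 edge.
queue → api → queue — yes.

Yes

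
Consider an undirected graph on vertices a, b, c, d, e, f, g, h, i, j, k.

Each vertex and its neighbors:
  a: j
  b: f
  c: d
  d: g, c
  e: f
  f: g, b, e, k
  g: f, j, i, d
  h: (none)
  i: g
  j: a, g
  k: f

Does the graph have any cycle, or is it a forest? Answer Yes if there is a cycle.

DFS, tracking each vertex's parent; an edge to a visited non-parent vertex closes a cycle.
Start from k:
visit k (parent –)
  visit f (parent k)
    visit g (parent f)
      g–f: parent, skip
      visit j (parent g)
        visit a (parent j)
          a–j: parent, skip
        j–g: parent, skip
      visit i (parent g)
        i–g: parent, skip
      visit d (parent g)
        d–g: parent, skip
        visit c (parent d)
          c–d: parent, skip
    visit b (parent f)
      b–f: parent, skip
    visit e (parent f)
      e–f: parent, skip
    f–k: parent, skip
visit h (parent –)
No non-parent visited neighbor found — the graph is a forest.

No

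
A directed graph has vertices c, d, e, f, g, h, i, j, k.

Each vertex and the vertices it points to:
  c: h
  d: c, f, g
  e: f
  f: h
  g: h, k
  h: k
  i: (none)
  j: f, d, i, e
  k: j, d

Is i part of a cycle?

No

i lies on a cycle iff there is a path from i back to itself.
Exploring from i, it never reaches itself; equivalently, its strongly connected component is a singleton.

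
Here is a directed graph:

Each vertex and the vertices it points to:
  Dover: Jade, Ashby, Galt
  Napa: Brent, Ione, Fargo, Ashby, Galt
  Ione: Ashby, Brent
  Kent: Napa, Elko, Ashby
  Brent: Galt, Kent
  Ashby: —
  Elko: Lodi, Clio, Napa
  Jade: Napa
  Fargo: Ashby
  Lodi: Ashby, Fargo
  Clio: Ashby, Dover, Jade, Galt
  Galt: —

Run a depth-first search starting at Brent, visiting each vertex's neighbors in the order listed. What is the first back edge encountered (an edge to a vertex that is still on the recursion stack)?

Napa->Brent

DFS from Brent (visiting each vertex's neighbors in the order listed); mark gray on enter, black on exit:
Brent gray
  Galt gray
  Galt black
  Kent gray
    Napa gray
      Napa→Brent: Brent is gray → back edge
First back edge: Napa → Brent.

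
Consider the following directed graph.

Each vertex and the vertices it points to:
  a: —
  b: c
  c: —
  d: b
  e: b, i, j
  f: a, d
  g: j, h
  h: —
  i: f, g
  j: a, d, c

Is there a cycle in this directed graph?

No

DFS with white/gray/black marking, starting from a:
a gray
a black
b gray
  c gray
  c black
b black
d gray
  d→b: b black — skip
d black
e gray
  e→b: b black — skip
  i gray
    f gray
      f→a: a black — skip
      f→d: d black — skip
    f black
    g gray
      j gray
        j→a: a black — skip
        j→d: d black — skip
        j→c: c black — skip
      j black
      h gray
      h black
    g black
  i black
  e→j: j black — skip
e black
Every edge goes to a white or black vertex — no back edge, so the graph is acyclic.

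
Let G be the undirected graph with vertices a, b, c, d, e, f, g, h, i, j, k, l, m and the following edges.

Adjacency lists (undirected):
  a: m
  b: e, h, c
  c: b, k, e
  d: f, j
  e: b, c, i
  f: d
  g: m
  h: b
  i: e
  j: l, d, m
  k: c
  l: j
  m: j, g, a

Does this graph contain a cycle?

DFS, tracking each vertex's parent; an edge to a visited non-parent vertex closes a cycle.
Start from d:
visit d (parent –)
  visit f (parent d)
    f–d: parent, skip
  visit j (parent d)
    visit l (parent j)
      l–j: parent, skip
    j–d: parent, skip
    visit m (parent j)
      m–j: parent, skip
      visit g (parent m)
        g–m: parent, skip
      visit a (parent m)
        a–m: parent, skip
visit b (parent –)
  visit e (parent b)
    e–b: parent, skip
    visit c (parent e)
      c–b: b visited and ≠ parent → cycle
Cycle: b – e – c – b.

Yes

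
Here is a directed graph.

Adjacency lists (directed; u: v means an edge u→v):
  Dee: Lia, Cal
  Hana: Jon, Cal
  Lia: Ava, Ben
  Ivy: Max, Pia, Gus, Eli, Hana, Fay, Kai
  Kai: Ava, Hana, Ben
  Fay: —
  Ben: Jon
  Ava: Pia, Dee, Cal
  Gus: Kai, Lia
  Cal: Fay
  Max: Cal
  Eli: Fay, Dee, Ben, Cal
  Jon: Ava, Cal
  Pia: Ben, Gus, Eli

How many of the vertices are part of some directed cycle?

A vertex is on a directed cycle iff it belongs to a strongly connected component of size ≥ 2 (or has a self-loop).
The vertices on cycles are {Ava, Ben, Dee, Eli, Gus, Jon, Kai, Lia, Pia, Hana} — 10 in total.

10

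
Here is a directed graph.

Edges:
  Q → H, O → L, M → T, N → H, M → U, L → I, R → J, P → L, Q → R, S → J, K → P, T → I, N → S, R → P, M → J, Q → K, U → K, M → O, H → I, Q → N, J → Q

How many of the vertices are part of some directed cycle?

A vertex is on a directed cycle iff it belongs to a strongly connected component of size ≥ 2 (or has a self-loop).
The vertices on cycles are {J, N, Q, R, S} — 5 in total.

5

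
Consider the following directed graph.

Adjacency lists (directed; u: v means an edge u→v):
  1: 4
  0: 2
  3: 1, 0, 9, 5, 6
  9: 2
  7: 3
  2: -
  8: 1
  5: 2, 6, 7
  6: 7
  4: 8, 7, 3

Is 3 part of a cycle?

Yes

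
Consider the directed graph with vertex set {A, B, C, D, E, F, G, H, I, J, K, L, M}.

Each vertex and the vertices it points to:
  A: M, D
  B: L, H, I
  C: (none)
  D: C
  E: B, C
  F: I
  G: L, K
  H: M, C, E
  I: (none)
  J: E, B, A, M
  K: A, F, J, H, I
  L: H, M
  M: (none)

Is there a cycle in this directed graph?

DFS with white/gray/black marking, starting from H:
H gray
  M gray
  M black
  C gray
  C black
  E gray
    B gray
      L gray
        L→H: H is gray → back edge
Back edge found, so a cycle exists: H → E → B → L → H.

Yes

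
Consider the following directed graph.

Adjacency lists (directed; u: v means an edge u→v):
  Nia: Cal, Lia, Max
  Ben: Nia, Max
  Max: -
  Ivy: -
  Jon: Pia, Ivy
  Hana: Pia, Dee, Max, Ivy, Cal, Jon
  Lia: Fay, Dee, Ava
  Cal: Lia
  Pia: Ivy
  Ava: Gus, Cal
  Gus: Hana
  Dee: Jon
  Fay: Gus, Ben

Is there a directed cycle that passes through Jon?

No

Jon lies on a cycle iff there is a path from Jon back to itself.
Exploring from Jon, it never reaches itself; equivalently, its strongly connected component is a singleton.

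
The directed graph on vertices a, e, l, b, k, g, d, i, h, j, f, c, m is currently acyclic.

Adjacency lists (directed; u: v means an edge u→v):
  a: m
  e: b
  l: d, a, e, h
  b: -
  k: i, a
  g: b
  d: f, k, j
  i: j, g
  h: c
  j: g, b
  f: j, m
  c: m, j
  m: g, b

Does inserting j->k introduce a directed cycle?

Yes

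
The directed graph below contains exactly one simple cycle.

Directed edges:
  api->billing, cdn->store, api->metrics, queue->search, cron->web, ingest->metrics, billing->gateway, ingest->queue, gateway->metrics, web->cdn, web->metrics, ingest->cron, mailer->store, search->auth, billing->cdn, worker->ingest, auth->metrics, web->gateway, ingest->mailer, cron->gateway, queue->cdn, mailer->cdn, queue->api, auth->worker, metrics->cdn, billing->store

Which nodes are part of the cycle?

auth, queue, ingest, search, worker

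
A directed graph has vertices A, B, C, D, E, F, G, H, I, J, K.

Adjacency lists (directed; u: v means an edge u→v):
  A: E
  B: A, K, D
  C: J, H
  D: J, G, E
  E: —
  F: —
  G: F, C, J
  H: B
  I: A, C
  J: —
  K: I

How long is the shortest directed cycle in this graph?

5

For each vertex v, BFS finds the shortest path from v back to v.
The shortest such closed walk is H → B → D → G → C → H, length 5.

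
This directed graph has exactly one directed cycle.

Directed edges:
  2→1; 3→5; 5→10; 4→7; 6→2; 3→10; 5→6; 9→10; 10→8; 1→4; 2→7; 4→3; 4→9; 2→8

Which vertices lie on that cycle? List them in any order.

DFS with gray/black marking from 1:
1 gray
  4 gray
    3 gray
      5 gray
        10 gray
          8 gray
          8 black
        10 black
        6 gray
          2 gray
            7 gray
            7 black
            2→8: 8 black — skip
            2→1: 1 is gray → back edge
Back edge closes the cycle 1 → 4 → 3 → 5 → 6 → 2 → 1; its vertices are {1, 2, 3, 4, 5, 6}.

1, 2, 3, 4, 5, 6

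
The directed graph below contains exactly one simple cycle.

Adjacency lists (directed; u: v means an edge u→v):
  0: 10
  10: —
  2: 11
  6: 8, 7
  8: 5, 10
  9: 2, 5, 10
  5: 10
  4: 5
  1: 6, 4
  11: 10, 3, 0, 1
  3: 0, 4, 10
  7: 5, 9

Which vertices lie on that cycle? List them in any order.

DFS with gray/black marking from 2:
2 gray
  11 gray
    10 gray
    10 black
    3 gray
      0 gray
        0→10: 10 black — skip
      0 black
      4 gray
        5 gray
          5→10: 10 black — skip
        5 black
      4 black
      3→10: 10 black — skip
    3 black
    11→0: 0 black — skip
    1 gray
      6 gray
        8 gray
          8→5: 5 black — skip
          8→10: 10 black — skip
        8 black
        7 gray
          7→5: 5 black — skip
          9 gray
            9→2: 2 is gray → back edge
Back edge closes the cycle 2 → 11 → 1 → 6 → 7 → 9 → 2; its vertices are {1, 2, 6, 7, 9, 11}.

1, 2, 6, 7, 9, 11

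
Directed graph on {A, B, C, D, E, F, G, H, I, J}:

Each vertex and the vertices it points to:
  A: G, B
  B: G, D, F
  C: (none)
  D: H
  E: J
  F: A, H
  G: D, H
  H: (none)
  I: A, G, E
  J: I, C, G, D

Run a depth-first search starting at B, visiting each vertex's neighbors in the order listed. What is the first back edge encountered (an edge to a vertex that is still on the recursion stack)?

DFS from B (visiting each vertex's neighbors in the order listed); mark gray on enter, black on exit:
B gray
  G gray
    D gray
      H gray
      H black
    D black
    G→H: H black — skip
  G black
  B→D: D black — skip
  F gray
    A gray
      A→G: G black — skip
      A→B: B is gray → back edge
First back edge: A → B.

A→B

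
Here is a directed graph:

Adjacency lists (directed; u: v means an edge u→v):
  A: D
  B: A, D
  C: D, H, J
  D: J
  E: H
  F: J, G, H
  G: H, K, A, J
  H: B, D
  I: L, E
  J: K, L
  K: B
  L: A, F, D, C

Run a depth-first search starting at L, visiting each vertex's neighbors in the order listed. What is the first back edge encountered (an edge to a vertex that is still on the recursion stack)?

B→A

DFS from L (visiting each vertex's neighbors in the order listed); mark gray on enter, black on exit:
L gray
  A gray
    D gray
      J gray
        K gray
          B gray
            B→A: A is gray → back edge
First back edge: B → A.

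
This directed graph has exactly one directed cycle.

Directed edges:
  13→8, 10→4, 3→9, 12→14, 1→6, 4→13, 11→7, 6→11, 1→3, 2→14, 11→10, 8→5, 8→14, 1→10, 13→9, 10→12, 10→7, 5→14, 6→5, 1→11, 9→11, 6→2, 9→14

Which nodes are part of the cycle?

4, 9, 10, 11, 13

DFS with gray/black marking from 10:
10 gray
  7 gray
  7 black
  12 gray
    14 gray
    14 black
  12 black
  4 gray
    13 gray
      9 gray
        11 gray
          11→7: 7 black — skip
          11→10: 10 is gray → back edge
Back edge closes the cycle 10 → 4 → 13 → 9 → 11 → 10; its vertices are {4, 9, 10, 11, 13}.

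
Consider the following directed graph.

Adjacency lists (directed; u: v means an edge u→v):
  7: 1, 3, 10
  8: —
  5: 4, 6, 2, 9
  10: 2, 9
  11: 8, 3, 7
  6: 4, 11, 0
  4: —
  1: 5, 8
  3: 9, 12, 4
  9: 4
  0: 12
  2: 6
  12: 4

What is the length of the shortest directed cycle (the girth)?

5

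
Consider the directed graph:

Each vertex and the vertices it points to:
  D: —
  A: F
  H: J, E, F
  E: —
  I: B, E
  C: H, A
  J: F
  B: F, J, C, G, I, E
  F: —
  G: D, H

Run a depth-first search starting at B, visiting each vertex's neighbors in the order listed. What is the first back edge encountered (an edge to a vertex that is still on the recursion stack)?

I→B

DFS from B (visiting each vertex's neighbors in the order listed); mark gray on enter, black on exit:
B gray
  F gray
  F black
  J gray
    J→F: F black — skip
  J black
  C gray
    H gray
      H→J: J black — skip
      E gray
      E black
      H→F: F black — skip
    H black
    A gray
      A→F: F black — skip
    A black
  C black
  G gray
    D gray
    D black
    G→H: H black — skip
  G black
  I gray
    I→B: B is gray → back edge
First back edge: I → B.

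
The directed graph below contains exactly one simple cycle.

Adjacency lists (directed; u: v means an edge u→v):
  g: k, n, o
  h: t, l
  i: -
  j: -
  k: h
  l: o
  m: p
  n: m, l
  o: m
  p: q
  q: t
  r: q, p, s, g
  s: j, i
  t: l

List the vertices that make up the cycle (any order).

l, m, o, p, q, t

DFS with gray/black marking from o:
o gray
  m gray
    p gray
      q gray
        t gray
          l gray
            l→o: o is gray → back edge
Back edge closes the cycle o → m → p → q → t → l → o; its vertices are {l, m, o, p, q, t}.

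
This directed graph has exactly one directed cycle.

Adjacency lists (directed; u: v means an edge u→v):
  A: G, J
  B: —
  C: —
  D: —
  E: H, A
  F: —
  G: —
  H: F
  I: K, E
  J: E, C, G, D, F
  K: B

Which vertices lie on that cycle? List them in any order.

DFS with gray/black marking from E:
E gray
  H gray
    F gray
    F black
  H black
  A gray
    G gray
    G black
    J gray
      J→E: E is gray → back edge
Back edge closes the cycle E → A → J → E; its vertices are {A, E, J}.

A, E, J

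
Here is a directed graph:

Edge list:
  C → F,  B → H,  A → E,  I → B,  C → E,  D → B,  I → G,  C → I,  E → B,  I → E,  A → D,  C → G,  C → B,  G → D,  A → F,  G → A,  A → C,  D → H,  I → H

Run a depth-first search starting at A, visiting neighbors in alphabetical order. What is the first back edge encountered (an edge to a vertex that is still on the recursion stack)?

DFS from A (visiting neighbors in alphabetical order); mark gray on enter, black on exit:
A gray
  C gray
    B gray
      H gray
      H black
    B black
    E gray
      E→B: B black — skip
    E black
    F gray
    F black
    G gray
      G→A: A is gray → back edge
First back edge: G → A.

G->A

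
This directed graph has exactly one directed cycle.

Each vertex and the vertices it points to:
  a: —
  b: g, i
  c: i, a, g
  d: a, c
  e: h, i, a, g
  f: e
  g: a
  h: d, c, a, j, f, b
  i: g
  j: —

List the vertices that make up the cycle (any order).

e, f, h

DFS with gray/black marking from h:
h gray
  d gray
    a gray
    a black
    c gray
      i gray
        g gray
          g→a: a black — skip
        g black
      i black
      c→a: a black — skip
      c→g: g black — skip
    c black
  d black
  h→c: c black — skip
  h→a: a black — skip
  j gray
  j black
  f gray
    e gray
      e→h: h is gray → back edge
Back edge closes the cycle h → f → e → h; its vertices are {e, f, h}.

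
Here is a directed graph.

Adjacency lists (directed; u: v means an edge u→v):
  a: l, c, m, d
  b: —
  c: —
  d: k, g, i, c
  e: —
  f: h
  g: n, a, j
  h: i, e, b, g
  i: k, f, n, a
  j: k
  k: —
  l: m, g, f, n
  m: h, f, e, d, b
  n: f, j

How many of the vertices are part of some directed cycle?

A vertex is on a directed cycle iff it belongs to a strongly connected component of size ≥ 2 (or has a self-loop).
The vertices on cycles are {a, d, f, g, h, i, l, m, n} — 9 in total.

9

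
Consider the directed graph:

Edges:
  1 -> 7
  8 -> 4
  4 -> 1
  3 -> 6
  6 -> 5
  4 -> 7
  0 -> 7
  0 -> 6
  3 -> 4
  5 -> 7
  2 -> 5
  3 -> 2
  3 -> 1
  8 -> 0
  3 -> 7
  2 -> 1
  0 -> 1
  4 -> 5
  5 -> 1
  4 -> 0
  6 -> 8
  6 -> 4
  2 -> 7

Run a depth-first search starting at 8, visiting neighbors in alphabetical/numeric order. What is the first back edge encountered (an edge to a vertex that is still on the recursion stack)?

4->0

DFS from 8 (visiting neighbors in alphabetical/numeric order); mark gray on enter, black on exit:
8 gray
  0 gray
    1 gray
      7 gray
      7 black
    1 black
    6 gray
      4 gray
        4→0: 0 is gray → back edge
First back edge: 4 → 0.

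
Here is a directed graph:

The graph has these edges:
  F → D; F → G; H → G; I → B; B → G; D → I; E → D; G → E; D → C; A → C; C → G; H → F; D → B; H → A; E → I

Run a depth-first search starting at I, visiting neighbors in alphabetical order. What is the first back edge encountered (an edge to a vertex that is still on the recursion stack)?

D->B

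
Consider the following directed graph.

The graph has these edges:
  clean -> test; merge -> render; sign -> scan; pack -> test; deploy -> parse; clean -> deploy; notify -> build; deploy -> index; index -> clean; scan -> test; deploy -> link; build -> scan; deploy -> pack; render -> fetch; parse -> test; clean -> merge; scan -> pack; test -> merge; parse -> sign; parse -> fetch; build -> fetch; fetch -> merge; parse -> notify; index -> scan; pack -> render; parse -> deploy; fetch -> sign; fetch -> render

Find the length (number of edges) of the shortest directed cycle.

For each vertex v, BFS finds the shortest path from v back to v.
The shortest such closed walk is deploy → parse → deploy, length 2.

2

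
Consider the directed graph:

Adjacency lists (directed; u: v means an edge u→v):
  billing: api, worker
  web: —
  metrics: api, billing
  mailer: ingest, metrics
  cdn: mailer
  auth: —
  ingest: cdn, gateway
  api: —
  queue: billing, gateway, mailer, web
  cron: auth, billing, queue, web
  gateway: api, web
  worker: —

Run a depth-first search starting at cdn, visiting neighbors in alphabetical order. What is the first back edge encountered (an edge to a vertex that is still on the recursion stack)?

ingest→cdn

DFS from cdn (visiting neighbors in alphabetical order); mark gray on enter, black on exit:
cdn gray
  mailer gray
    ingest gray
      ingest→cdn: cdn is gray → back edge
First back edge: ingest → cdn.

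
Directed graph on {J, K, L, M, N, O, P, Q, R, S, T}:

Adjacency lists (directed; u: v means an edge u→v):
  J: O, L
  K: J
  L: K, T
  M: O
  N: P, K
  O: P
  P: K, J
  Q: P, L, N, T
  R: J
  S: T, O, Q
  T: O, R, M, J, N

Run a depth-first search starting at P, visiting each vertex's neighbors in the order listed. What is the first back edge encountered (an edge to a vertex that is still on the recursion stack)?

DFS from P (visiting each vertex's neighbors in the order listed); mark gray on enter, black on exit:
P gray
  K gray
    J gray
      O gray
        O→P: P is gray → back edge
First back edge: O → P.

O->P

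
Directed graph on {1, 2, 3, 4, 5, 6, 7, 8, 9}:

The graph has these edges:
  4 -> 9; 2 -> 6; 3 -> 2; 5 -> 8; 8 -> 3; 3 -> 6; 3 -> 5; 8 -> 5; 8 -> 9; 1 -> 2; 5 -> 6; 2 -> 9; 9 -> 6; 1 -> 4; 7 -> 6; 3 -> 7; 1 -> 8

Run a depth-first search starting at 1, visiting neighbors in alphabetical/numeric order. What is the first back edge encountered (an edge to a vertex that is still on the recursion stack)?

DFS from 1 (visiting neighbors in alphabetical/numeric order); mark gray on enter, black on exit:
1 gray
  2 gray
    6 gray
    6 black
    9 gray
      9→6: 6 black — skip
    9 black
  2 black
  4 gray
    4→9: 9 black — skip
  4 black
  8 gray
    3 gray
      3→2: 2 black — skip
      5 gray
        5→6: 6 black — skip
        5→8: 8 is gray → back edge
First back edge: 5 → 8.

5→8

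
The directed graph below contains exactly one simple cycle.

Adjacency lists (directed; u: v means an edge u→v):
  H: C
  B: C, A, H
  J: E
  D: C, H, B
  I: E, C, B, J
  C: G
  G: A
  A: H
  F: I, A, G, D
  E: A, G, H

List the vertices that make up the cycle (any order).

A, C, G, H

DFS with gray/black marking from H:
H gray
  C gray
    G gray
      A gray
        A→H: H is gray → back edge
Back edge closes the cycle H → C → G → A → H; its vertices are {A, C, G, H}.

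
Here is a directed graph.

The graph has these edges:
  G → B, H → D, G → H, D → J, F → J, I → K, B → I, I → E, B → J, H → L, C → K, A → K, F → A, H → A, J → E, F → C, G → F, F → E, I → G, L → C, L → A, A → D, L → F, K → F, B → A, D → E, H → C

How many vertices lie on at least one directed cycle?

A vertex is on a directed cycle iff it belongs to a strongly connected component of size ≥ 2 (or has a self-loop).
The vertices on cycles are {A, B, C, F, G, I, K} — 7 in total.

7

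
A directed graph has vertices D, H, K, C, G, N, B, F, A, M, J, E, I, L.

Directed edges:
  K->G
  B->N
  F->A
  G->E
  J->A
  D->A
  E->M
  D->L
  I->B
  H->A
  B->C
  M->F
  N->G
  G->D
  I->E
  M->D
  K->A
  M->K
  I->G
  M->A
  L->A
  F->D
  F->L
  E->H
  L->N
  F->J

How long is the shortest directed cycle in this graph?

For each vertex v, BFS finds the shortest path from v back to v.
The shortest such closed walk is G → E → M → K → G, length 4.

4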